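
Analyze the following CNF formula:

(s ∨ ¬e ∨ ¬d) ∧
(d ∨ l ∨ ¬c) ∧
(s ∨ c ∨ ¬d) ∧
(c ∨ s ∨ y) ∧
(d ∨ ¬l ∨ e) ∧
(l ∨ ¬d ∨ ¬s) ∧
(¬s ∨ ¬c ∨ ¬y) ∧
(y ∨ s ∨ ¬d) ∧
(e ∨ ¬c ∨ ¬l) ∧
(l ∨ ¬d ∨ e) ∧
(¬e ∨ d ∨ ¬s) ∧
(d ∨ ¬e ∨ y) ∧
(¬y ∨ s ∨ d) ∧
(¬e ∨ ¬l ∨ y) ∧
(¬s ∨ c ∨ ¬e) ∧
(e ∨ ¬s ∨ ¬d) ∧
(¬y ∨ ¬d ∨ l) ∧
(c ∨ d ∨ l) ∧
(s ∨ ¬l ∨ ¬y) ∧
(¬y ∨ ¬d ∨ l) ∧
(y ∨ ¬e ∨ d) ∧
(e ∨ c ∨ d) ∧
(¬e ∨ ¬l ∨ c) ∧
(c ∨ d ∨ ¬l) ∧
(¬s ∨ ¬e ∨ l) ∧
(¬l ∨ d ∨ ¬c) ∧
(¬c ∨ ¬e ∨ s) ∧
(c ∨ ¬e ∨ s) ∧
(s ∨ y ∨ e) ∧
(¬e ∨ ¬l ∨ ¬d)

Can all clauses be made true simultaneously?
No

No, the formula is not satisfiable.

No assignment of truth values to the variables can make all 30 clauses true simultaneously.

The formula is UNSAT (unsatisfiable).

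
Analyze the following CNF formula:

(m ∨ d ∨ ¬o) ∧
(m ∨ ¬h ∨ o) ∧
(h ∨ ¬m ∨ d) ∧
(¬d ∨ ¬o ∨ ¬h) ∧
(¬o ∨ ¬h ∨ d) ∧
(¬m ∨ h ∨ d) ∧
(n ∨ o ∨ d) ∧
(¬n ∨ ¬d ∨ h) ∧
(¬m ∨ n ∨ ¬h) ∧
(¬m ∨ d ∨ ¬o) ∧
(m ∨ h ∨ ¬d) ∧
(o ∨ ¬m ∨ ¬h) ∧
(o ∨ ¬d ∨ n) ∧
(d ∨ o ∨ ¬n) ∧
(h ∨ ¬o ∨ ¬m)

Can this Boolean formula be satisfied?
No

No, the formula is not satisfiable.

No assignment of truth values to the variables can make all 15 clauses true simultaneously.

The formula is UNSAT (unsatisfiable).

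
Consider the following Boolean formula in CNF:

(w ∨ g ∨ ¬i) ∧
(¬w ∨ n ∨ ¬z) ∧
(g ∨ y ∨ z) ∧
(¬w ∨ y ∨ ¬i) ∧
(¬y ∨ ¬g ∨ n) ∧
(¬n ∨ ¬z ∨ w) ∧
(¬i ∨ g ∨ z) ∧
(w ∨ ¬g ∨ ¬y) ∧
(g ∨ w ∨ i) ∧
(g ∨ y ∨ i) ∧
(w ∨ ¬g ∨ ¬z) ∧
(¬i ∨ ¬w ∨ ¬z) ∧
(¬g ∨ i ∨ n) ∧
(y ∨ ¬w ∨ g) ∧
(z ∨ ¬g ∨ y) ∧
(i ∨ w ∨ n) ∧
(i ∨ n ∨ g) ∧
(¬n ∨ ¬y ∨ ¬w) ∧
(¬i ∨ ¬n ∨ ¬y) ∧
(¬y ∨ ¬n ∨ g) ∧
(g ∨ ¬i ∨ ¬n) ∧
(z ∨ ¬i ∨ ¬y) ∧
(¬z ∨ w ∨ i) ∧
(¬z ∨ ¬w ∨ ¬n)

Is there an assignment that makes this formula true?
No

No, the formula is not satisfiable.

No assignment of truth values to the variables can make all 24 clauses true simultaneously.

The formula is UNSAT (unsatisfiable).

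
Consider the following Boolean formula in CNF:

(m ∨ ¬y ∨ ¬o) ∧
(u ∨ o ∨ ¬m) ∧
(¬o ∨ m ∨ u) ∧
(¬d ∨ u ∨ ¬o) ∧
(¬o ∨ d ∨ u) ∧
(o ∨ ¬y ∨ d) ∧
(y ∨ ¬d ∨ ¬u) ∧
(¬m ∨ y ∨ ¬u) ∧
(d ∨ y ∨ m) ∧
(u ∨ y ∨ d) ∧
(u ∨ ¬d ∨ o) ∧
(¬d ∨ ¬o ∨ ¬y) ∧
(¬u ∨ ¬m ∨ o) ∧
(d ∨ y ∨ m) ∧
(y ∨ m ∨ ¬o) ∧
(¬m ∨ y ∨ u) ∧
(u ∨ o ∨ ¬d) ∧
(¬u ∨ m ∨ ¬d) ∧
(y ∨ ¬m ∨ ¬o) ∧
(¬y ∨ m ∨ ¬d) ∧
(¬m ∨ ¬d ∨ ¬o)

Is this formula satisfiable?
Yes

Yes, the formula is satisfiable.

One satisfying assignment is: o=True, y=True, u=True, m=True, d=False

Verification: With this assignment, all 21 clauses evaluate to true.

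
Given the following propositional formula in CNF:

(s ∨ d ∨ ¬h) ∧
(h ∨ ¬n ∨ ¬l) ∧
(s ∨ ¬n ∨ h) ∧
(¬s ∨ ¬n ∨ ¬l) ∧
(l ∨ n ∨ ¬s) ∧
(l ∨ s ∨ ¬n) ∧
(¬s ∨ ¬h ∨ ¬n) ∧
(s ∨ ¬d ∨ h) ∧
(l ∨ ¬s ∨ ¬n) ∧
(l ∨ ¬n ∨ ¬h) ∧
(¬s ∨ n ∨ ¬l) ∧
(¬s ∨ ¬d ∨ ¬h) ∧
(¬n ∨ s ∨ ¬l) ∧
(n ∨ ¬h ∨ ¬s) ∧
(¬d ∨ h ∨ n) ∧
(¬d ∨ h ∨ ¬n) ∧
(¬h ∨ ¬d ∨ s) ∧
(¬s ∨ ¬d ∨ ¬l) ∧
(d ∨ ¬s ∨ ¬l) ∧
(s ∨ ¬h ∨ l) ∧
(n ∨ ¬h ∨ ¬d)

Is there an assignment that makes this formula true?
Yes

Yes, the formula is satisfiable.

One satisfying assignment is: n=False, d=False, s=False, h=False, l=False

Verification: With this assignment, all 21 clauses evaluate to true.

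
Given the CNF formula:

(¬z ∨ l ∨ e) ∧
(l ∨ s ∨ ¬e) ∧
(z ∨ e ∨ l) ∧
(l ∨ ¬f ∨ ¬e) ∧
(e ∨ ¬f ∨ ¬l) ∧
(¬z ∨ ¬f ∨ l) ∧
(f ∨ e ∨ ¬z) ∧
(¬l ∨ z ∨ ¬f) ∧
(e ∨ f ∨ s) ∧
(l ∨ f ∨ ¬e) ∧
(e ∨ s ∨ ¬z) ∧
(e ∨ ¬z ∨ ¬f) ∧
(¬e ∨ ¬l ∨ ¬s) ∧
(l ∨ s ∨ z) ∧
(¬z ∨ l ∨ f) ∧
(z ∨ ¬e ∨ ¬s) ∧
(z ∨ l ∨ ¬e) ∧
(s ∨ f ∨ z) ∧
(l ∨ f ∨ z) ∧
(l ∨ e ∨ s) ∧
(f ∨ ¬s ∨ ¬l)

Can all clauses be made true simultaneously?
Yes

Yes, the formula is satisfiable.

One satisfying assignment is: e=True, l=True, z=True, f=True, s=False

Verification: With this assignment, all 21 clauses evaluate to true.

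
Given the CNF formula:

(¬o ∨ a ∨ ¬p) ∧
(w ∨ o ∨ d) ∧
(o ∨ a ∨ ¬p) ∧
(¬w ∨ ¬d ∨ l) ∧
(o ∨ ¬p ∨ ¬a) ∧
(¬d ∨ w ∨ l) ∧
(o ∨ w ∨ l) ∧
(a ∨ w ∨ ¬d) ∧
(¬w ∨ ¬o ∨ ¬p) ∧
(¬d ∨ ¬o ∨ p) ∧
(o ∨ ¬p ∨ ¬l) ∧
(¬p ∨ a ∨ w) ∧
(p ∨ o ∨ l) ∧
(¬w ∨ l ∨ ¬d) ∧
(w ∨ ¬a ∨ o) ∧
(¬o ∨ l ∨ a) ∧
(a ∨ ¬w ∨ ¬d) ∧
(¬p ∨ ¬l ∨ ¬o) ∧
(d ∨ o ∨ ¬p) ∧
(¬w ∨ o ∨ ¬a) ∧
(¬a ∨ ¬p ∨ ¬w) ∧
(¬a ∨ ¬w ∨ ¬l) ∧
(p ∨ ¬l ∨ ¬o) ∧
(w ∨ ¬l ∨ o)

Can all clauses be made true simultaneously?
Yes

Yes, the formula is satisfiable.

One satisfying assignment is: w=False, d=False, p=False, l=False, a=True, o=True

Verification: With this assignment, all 24 clauses evaluate to true.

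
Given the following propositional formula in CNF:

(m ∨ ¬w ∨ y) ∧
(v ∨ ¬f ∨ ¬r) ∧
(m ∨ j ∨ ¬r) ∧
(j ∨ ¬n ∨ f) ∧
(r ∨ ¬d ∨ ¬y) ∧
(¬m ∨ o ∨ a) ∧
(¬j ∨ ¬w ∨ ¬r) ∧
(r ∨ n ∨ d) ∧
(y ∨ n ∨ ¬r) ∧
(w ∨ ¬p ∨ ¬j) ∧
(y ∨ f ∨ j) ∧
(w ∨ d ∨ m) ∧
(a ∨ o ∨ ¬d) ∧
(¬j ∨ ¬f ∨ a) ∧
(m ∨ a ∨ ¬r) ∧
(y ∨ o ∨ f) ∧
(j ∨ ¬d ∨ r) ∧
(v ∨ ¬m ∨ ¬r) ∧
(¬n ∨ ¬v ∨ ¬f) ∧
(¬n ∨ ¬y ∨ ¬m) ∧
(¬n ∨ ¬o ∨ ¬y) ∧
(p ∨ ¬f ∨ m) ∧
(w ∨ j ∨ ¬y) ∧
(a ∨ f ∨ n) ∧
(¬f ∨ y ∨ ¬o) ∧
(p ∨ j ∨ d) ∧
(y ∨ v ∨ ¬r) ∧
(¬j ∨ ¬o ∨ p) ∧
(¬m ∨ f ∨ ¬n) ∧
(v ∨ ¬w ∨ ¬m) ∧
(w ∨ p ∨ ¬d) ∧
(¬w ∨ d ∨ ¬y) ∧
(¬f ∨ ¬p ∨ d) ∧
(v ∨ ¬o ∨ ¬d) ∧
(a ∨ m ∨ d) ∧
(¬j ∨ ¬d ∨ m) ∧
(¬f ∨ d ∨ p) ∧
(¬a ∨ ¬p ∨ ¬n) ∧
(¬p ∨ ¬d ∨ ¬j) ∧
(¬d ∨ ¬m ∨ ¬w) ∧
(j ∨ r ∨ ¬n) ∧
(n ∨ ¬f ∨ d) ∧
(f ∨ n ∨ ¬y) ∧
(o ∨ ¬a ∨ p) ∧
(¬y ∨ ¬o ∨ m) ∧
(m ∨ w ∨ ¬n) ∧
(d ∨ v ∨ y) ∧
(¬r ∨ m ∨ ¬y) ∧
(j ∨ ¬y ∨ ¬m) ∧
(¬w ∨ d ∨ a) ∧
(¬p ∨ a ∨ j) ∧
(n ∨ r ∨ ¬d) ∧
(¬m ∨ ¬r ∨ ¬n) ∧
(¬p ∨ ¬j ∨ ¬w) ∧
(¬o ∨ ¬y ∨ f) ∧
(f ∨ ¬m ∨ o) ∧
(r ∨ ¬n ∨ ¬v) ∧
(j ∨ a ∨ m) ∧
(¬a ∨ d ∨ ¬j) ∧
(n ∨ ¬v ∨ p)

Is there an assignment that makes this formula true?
No

No, the formula is not satisfiable.

No assignment of truth values to the variables can make all 60 clauses true simultaneously.

The formula is UNSAT (unsatisfiable).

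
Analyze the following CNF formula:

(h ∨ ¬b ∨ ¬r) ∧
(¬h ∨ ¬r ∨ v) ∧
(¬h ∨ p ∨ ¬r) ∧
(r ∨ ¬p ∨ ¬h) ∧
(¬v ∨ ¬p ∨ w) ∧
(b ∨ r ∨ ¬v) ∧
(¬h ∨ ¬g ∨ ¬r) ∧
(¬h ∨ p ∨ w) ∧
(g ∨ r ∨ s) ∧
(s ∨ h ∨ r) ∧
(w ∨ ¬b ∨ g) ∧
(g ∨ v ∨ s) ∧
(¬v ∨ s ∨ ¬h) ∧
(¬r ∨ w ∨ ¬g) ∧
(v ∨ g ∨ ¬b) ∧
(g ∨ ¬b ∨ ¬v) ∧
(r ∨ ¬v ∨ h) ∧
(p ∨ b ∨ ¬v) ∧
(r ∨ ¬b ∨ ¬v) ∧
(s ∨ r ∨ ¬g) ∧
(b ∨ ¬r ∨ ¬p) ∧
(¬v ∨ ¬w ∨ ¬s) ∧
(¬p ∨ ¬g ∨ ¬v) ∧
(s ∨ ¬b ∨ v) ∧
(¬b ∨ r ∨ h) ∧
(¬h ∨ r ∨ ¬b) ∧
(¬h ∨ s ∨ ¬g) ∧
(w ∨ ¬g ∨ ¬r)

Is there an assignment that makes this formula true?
Yes

Yes, the formula is satisfiable.

One satisfying assignment is: b=False, w=False, v=False, g=True, s=True, h=False, r=False, p=False

Verification: With this assignment, all 28 clauses evaluate to true.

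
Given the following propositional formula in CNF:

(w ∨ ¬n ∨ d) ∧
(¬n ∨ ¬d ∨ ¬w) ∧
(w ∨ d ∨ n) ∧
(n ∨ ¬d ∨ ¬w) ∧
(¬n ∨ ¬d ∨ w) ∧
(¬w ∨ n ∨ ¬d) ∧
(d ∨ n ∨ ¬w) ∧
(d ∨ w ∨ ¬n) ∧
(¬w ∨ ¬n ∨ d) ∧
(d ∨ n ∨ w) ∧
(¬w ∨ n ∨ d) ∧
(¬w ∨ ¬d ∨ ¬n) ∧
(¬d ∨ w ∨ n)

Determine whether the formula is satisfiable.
No

No, the formula is not satisfiable.

No assignment of truth values to the variables can make all 13 clauses true simultaneously.

The formula is UNSAT (unsatisfiable).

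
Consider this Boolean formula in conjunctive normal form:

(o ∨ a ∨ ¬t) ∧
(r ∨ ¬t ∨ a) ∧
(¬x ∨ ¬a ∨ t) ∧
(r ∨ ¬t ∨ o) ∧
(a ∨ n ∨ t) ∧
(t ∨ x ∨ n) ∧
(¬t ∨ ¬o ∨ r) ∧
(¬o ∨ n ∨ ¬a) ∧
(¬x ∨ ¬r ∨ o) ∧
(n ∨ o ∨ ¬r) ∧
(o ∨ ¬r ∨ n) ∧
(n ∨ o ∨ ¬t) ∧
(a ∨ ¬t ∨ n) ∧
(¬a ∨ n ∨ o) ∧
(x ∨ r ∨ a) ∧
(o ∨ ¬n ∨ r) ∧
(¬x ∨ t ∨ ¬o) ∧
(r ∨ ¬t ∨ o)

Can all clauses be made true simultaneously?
Yes

Yes, the formula is satisfiable.

One satisfying assignment is: x=False, t=False, o=False, a=False, r=True, n=True

Verification: With this assignment, all 18 clauses evaluate to true.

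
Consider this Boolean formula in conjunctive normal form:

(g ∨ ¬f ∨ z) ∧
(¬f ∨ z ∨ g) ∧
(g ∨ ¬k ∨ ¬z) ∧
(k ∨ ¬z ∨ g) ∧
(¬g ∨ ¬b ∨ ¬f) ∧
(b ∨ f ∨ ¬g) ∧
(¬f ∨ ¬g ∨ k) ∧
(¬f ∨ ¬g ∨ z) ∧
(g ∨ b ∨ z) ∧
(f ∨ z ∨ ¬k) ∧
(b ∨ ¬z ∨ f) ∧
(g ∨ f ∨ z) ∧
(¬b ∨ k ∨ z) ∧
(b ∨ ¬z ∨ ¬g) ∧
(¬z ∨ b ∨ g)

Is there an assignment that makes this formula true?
Yes

Yes, the formula is satisfiable.

One satisfying assignment is: k=False, z=True, f=False, g=True, b=True

Verification: With this assignment, all 15 clauses evaluate to true.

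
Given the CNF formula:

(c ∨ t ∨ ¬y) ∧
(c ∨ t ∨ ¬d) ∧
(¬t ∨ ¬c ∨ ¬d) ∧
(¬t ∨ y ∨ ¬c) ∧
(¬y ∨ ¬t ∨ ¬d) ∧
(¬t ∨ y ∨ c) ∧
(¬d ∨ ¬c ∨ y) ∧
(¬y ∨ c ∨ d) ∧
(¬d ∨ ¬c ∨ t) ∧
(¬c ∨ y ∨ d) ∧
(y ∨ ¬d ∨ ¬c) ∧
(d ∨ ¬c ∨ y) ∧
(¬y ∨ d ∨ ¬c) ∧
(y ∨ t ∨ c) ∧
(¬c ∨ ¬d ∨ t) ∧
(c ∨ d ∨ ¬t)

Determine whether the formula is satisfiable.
No

No, the formula is not satisfiable.

No assignment of truth values to the variables can make all 16 clauses true simultaneously.

The formula is UNSAT (unsatisfiable).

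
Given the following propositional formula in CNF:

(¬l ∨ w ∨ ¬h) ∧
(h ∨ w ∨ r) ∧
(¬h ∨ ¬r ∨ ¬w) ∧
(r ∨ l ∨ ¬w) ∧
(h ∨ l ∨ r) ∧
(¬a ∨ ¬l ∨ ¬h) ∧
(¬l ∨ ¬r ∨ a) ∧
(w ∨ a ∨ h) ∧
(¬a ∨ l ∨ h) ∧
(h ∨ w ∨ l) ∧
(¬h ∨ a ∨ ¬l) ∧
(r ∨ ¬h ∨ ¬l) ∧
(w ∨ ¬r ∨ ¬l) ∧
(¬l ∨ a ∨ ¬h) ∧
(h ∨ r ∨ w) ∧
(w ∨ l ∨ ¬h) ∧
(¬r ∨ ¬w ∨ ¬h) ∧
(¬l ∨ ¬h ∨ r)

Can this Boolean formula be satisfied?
Yes

Yes, the formula is satisfiable.

One satisfying assignment is: a=False, l=False, h=False, r=True, w=True

Verification: With this assignment, all 18 clauses evaluate to true.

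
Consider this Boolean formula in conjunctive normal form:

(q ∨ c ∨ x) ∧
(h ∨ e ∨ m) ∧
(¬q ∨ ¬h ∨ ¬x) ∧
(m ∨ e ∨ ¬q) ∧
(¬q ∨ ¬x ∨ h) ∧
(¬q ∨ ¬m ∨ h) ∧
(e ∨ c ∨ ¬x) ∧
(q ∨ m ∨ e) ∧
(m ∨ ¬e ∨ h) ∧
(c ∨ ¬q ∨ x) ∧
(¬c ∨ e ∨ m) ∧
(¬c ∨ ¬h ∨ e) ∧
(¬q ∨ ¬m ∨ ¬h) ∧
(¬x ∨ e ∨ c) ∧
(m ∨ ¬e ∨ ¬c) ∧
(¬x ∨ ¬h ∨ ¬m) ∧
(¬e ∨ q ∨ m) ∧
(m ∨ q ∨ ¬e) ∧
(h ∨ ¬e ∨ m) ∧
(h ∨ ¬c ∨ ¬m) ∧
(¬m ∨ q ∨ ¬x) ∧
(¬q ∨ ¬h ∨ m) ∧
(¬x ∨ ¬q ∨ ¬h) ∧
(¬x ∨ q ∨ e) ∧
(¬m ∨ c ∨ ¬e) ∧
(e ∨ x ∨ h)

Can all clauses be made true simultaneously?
Yes

Yes, the formula is satisfiable.

One satisfying assignment is: m=True, c=True, h=True, q=False, x=False, e=True

Verification: With this assignment, all 26 clauses evaluate to true.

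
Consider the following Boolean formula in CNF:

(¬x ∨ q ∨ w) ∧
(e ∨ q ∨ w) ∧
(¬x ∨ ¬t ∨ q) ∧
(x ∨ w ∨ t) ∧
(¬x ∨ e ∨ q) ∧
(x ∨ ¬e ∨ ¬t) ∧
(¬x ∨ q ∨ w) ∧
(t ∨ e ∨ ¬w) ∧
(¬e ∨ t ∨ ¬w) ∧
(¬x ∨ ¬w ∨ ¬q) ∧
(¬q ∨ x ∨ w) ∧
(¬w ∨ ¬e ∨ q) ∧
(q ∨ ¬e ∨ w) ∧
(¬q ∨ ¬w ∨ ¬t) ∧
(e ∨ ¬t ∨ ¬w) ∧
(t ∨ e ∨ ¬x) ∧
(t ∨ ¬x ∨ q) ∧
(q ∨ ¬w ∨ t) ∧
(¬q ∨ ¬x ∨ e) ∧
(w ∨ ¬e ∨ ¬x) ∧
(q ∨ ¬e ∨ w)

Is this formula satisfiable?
No

No, the formula is not satisfiable.

No assignment of truth values to the variables can make all 21 clauses true simultaneously.

The formula is UNSAT (unsatisfiable).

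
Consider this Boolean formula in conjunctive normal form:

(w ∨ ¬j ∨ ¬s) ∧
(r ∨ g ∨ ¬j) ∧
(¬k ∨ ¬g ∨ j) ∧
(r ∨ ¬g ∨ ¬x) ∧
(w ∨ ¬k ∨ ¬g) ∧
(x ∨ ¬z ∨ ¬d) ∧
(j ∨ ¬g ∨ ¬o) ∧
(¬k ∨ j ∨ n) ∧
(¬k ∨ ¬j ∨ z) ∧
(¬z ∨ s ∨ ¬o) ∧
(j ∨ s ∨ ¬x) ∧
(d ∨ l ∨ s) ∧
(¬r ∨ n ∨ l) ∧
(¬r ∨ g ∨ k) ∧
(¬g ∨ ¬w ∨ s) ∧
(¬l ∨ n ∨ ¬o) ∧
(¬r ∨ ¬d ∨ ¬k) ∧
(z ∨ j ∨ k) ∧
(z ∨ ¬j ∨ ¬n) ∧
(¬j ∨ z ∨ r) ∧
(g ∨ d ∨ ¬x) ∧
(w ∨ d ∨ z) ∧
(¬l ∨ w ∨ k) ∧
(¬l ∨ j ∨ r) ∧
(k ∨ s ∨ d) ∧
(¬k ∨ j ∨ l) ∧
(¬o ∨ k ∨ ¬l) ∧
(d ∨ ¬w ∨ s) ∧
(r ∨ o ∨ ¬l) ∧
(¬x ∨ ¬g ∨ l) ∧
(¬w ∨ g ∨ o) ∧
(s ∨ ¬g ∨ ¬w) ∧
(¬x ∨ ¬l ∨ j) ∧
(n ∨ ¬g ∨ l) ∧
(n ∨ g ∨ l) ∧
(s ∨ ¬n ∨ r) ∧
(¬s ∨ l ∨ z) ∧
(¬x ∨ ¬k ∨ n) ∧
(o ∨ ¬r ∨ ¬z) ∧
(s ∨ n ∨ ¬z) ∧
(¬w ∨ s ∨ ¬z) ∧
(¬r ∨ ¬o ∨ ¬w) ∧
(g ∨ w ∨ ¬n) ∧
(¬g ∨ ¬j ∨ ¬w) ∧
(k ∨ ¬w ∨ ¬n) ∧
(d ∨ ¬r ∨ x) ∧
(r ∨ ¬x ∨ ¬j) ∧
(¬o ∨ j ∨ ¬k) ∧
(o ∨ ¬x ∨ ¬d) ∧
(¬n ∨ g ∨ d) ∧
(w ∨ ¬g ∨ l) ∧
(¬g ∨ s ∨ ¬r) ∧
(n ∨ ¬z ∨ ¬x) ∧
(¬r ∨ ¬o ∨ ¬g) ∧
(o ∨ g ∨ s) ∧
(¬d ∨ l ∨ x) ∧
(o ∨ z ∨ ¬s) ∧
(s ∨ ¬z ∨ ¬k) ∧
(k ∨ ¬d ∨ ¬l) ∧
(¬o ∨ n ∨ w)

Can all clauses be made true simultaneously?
No

No, the formula is not satisfiable.

No assignment of truth values to the variables can make all 60 clauses true simultaneously.

The formula is UNSAT (unsatisfiable).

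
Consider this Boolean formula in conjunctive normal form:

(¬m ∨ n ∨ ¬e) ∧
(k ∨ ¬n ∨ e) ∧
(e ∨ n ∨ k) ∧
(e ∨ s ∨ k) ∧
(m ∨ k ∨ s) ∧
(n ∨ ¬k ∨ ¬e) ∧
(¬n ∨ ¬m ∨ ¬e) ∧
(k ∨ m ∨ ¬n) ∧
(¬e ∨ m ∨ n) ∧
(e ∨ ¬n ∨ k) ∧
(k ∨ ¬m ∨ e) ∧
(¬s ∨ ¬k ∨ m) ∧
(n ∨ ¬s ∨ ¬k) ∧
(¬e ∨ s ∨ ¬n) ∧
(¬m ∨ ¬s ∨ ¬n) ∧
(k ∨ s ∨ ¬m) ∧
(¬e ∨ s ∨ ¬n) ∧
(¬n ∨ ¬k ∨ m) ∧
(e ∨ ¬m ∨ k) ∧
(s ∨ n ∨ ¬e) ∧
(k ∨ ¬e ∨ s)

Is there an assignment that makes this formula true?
Yes

Yes, the formula is satisfiable.

One satisfying assignment is: s=False, k=True, n=False, m=False, e=False

Verification: With this assignment, all 21 clauses evaluate to true.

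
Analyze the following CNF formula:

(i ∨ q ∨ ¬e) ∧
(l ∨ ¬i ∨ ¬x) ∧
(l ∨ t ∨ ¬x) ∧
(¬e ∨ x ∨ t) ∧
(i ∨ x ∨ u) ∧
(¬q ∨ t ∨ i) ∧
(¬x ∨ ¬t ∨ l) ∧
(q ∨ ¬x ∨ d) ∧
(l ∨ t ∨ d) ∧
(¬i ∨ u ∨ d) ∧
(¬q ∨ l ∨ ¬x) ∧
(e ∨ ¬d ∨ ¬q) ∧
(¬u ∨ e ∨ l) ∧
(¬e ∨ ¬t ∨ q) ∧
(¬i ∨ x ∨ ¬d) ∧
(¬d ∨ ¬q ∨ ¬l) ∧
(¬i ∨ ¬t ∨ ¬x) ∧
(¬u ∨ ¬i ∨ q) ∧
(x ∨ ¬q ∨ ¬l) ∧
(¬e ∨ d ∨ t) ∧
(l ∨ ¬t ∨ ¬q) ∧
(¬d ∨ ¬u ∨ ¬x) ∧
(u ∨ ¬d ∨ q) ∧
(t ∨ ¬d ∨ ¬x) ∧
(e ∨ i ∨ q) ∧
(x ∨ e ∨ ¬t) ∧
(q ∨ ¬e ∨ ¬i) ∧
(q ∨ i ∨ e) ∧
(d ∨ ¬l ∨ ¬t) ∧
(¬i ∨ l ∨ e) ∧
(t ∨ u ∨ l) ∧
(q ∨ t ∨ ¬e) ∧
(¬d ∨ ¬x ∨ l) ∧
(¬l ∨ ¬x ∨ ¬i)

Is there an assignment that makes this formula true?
No

No, the formula is not satisfiable.

No assignment of truth values to the variables can make all 34 clauses true simultaneously.

The formula is UNSAT (unsatisfiable).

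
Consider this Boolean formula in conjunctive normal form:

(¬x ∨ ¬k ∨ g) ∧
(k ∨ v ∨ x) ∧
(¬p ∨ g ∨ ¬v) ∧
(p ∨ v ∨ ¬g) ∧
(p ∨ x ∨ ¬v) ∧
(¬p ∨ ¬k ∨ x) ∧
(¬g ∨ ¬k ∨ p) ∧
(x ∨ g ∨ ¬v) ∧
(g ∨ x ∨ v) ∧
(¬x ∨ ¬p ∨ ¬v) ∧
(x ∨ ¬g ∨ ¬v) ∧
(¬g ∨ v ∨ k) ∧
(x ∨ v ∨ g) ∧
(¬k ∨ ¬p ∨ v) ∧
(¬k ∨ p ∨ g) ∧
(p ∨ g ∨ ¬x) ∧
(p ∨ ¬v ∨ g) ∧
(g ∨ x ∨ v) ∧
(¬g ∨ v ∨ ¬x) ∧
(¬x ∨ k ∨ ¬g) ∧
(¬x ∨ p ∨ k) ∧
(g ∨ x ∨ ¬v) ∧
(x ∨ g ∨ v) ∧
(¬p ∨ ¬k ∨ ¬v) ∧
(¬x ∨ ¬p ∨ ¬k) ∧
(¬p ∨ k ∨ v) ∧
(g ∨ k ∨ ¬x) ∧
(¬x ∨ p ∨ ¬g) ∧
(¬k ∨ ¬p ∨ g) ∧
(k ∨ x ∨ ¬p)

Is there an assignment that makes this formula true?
No

No, the formula is not satisfiable.

No assignment of truth values to the variables can make all 30 clauses true simultaneously.

The formula is UNSAT (unsatisfiable).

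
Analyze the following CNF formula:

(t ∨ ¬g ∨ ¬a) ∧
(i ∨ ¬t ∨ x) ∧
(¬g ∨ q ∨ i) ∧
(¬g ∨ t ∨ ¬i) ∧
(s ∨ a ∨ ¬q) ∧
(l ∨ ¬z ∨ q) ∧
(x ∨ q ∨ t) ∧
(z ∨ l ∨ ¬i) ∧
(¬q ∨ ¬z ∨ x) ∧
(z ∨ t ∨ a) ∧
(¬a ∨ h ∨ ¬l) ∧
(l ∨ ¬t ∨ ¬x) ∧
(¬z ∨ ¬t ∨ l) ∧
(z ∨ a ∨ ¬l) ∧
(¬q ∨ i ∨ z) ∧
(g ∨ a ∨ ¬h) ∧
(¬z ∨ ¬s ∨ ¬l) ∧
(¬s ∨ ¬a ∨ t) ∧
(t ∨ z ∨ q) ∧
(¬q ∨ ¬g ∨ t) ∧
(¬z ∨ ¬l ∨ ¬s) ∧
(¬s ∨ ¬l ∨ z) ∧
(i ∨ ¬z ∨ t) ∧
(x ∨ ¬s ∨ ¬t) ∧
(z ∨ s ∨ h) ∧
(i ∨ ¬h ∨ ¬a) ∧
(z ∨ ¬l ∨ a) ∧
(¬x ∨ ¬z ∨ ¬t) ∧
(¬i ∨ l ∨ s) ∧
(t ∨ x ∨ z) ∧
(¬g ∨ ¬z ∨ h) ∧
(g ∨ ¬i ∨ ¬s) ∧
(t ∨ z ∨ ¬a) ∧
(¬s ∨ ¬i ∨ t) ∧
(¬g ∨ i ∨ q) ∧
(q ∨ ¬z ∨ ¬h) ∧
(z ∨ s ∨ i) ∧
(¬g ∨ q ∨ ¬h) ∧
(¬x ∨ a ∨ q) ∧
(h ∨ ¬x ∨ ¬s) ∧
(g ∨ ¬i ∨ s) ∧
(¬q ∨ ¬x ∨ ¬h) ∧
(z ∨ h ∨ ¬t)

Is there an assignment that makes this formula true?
Yes

Yes, the formula is satisfiable.

One satisfying assignment is: h=True, z=False, q=True, t=True, a=True, x=False, g=True, l=True, s=False, i=True

Verification: With this assignment, all 43 clauses evaluate to true.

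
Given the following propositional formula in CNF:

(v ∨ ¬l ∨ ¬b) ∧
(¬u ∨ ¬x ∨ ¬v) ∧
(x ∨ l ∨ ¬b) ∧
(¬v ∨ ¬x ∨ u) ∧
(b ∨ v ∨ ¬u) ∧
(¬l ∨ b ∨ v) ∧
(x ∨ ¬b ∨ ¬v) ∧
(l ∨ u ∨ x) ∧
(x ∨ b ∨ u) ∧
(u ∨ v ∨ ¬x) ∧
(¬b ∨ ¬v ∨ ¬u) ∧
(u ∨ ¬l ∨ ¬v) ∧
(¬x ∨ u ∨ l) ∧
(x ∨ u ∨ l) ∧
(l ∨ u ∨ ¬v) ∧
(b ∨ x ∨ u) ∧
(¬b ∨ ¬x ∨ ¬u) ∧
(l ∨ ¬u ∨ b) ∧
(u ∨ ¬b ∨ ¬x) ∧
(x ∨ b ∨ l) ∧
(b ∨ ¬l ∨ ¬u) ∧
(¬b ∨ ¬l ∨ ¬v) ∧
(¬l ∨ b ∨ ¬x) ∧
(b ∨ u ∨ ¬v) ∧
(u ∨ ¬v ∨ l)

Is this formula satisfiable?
No

No, the formula is not satisfiable.

No assignment of truth values to the variables can make all 25 clauses true simultaneously.

The formula is UNSAT (unsatisfiable).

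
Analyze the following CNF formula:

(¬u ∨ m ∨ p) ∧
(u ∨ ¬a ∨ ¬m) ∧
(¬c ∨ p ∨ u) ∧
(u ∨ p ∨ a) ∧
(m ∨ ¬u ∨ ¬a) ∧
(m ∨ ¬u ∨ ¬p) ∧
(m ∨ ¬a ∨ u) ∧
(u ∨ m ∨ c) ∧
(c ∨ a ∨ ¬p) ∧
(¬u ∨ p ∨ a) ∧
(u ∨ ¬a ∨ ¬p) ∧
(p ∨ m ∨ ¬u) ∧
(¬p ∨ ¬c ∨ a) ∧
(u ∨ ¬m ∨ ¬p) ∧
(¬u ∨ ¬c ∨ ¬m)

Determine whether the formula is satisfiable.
Yes

Yes, the formula is satisfiable.

One satisfying assignment is: a=True, c=False, p=False, m=True, u=True

Verification: With this assignment, all 15 clauses evaluate to true.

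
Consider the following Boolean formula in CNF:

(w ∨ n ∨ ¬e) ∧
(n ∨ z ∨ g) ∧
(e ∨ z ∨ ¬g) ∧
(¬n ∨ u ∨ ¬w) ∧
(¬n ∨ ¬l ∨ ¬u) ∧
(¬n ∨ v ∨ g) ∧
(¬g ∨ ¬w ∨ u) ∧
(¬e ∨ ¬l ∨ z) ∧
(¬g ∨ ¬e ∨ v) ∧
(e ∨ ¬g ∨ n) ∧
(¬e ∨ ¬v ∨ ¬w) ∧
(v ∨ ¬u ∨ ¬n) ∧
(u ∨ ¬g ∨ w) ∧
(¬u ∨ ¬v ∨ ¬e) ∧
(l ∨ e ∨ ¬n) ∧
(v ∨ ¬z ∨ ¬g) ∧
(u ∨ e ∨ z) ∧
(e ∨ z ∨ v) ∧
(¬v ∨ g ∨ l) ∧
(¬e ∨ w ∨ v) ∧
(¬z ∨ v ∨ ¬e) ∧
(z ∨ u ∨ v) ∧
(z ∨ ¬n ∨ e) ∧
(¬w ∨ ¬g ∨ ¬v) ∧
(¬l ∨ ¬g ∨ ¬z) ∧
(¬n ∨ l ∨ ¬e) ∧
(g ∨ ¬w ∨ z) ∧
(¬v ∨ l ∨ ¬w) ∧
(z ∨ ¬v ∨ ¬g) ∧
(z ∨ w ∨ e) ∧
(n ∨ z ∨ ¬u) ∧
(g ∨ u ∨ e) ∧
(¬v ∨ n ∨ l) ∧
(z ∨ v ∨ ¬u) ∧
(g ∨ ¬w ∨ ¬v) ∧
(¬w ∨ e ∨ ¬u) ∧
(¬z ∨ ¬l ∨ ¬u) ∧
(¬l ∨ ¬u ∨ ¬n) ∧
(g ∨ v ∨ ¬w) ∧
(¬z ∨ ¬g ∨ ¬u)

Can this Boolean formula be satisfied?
Yes

Yes, the formula is satisfiable.

One satisfying assignment is: u=False, g=False, e=True, w=False, l=True, v=True, n=True, z=True

Verification: With this assignment, all 40 clauses evaluate to true.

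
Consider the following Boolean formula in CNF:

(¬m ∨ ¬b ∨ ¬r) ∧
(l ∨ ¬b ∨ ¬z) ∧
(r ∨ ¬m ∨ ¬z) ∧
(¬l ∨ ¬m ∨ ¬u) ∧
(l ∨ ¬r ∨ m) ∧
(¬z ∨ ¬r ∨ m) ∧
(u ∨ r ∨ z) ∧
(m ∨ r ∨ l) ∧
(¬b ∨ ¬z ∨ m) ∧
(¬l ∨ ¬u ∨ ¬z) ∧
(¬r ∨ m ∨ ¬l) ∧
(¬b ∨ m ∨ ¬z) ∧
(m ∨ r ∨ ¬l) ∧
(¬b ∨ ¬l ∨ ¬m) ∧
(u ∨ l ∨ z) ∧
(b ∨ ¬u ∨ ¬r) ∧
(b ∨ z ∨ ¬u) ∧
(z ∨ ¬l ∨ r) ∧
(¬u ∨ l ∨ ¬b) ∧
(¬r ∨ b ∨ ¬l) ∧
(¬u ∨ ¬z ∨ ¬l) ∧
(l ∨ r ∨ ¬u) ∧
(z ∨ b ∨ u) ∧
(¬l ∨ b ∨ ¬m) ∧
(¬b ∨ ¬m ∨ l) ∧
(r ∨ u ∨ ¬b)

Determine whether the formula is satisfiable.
Yes

Yes, the formula is satisfiable.

One satisfying assignment is: r=True, b=False, z=True, m=True, l=False, u=False

Verification: With this assignment, all 26 clauses evaluate to true.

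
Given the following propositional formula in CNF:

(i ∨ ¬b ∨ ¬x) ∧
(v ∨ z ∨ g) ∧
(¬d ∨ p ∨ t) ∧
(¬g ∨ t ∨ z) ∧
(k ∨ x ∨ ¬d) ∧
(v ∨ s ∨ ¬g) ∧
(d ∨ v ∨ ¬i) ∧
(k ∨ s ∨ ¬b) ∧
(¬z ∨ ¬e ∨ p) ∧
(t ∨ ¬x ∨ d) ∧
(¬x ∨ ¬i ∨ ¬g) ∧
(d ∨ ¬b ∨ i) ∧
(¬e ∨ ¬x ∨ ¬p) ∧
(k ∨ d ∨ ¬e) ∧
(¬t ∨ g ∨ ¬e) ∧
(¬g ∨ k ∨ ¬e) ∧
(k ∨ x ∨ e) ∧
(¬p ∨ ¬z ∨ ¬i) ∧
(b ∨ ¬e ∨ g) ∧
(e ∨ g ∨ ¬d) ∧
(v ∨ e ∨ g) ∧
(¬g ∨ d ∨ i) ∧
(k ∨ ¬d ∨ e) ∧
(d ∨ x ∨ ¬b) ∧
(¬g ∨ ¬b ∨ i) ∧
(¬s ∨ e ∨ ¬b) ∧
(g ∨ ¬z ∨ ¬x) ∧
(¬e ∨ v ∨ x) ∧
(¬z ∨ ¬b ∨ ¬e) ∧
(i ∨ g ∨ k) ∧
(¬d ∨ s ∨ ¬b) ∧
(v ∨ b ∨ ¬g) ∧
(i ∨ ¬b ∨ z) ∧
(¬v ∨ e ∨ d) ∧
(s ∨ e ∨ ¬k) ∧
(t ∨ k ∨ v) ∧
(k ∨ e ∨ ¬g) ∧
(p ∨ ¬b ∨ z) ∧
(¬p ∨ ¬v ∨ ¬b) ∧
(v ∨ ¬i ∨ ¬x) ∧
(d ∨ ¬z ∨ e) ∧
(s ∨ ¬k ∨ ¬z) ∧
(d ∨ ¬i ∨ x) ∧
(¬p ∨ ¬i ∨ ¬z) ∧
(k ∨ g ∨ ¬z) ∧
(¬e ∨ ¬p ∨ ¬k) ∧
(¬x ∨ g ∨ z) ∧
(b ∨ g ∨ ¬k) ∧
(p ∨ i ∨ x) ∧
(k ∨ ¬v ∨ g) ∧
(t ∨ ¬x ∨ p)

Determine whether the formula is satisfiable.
Yes

Yes, the formula is satisfiable.

One satisfying assignment is: t=True, e=True, s=False, g=True, d=True, x=False, z=False, i=True, k=True, p=False, b=False, v=True

Verification: With this assignment, all 51 clauses evaluate to true.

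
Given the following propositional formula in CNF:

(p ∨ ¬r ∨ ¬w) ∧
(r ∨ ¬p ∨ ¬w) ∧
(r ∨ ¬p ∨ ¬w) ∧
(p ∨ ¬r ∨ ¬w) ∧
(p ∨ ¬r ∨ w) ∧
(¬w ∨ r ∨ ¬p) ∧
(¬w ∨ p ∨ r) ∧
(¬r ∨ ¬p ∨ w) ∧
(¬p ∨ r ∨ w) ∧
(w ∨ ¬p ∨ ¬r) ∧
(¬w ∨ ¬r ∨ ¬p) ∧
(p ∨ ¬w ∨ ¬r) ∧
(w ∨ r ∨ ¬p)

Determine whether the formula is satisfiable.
Yes

Yes, the formula is satisfiable.

One satisfying assignment is: r=False, p=False, w=False

Verification: With this assignment, all 13 clauses evaluate to true.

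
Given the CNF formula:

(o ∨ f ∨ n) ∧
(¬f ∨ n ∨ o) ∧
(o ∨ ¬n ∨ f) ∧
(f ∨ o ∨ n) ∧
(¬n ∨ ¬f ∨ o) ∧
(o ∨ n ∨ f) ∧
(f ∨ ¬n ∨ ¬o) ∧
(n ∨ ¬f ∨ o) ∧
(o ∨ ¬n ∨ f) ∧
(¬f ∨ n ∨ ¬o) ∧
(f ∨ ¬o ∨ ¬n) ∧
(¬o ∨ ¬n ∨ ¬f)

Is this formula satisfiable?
Yes

Yes, the formula is satisfiable.

One satisfying assignment is: n=False, f=False, o=True

Verification: With this assignment, all 12 clauses evaluate to true.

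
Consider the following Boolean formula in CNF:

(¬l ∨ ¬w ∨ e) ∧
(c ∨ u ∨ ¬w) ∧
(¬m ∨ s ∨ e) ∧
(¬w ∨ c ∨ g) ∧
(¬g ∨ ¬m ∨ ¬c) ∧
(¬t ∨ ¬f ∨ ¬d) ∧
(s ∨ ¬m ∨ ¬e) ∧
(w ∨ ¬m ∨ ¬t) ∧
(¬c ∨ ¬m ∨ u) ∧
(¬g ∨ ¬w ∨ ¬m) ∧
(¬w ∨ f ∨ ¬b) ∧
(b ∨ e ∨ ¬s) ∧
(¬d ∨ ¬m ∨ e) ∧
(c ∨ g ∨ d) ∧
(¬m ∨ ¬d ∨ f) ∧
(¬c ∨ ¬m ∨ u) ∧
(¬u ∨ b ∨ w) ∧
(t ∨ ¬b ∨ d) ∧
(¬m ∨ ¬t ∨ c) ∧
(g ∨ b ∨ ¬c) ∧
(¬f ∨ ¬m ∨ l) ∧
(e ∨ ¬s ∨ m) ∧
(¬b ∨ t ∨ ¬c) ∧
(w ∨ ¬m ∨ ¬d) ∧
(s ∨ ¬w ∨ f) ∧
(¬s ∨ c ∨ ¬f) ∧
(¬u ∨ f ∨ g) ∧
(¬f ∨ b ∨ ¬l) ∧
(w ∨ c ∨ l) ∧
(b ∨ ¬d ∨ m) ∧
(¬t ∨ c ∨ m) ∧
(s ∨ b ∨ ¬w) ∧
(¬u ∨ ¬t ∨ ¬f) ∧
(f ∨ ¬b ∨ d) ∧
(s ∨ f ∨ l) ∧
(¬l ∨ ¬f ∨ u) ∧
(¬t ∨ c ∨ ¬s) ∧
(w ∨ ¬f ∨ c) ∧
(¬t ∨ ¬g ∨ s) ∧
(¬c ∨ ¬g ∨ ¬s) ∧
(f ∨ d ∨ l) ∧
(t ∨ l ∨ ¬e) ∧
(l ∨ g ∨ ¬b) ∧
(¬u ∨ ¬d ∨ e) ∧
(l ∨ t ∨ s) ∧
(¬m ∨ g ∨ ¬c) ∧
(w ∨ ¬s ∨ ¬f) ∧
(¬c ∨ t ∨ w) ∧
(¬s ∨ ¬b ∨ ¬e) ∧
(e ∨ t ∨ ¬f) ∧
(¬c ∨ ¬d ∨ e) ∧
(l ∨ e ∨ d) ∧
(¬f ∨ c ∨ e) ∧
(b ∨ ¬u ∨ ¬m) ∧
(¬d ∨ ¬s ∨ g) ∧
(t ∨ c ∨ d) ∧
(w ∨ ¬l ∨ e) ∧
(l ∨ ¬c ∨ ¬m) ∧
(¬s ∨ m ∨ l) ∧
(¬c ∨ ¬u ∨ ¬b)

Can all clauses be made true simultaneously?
Yes

Yes, the formula is satisfiable.

One satisfying assignment is: l=True, g=False, c=False, e=True, d=True, u=False, m=False, w=False, b=True, s=False, t=False, f=False

Verification: With this assignment, all 60 clauses evaluate to true.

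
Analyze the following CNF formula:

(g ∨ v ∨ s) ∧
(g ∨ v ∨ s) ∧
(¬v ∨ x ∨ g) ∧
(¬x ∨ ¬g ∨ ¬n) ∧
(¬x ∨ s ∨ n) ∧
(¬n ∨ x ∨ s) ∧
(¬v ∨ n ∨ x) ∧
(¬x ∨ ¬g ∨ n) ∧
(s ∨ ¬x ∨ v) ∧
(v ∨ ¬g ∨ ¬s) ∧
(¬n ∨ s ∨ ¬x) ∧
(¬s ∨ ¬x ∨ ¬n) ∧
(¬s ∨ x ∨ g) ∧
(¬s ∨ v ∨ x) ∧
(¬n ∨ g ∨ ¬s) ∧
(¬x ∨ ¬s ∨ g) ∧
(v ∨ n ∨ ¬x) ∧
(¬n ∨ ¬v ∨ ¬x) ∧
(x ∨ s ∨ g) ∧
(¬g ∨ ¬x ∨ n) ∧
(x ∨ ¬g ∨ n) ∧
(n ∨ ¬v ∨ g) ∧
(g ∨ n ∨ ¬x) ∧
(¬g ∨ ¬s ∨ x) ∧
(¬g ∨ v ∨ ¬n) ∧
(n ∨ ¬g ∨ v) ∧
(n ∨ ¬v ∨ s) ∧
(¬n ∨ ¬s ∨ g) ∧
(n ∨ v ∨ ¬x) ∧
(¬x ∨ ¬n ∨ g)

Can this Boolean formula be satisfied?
No

No, the formula is not satisfiable.

No assignment of truth values to the variables can make all 30 clauses true simultaneously.

The formula is UNSAT (unsatisfiable).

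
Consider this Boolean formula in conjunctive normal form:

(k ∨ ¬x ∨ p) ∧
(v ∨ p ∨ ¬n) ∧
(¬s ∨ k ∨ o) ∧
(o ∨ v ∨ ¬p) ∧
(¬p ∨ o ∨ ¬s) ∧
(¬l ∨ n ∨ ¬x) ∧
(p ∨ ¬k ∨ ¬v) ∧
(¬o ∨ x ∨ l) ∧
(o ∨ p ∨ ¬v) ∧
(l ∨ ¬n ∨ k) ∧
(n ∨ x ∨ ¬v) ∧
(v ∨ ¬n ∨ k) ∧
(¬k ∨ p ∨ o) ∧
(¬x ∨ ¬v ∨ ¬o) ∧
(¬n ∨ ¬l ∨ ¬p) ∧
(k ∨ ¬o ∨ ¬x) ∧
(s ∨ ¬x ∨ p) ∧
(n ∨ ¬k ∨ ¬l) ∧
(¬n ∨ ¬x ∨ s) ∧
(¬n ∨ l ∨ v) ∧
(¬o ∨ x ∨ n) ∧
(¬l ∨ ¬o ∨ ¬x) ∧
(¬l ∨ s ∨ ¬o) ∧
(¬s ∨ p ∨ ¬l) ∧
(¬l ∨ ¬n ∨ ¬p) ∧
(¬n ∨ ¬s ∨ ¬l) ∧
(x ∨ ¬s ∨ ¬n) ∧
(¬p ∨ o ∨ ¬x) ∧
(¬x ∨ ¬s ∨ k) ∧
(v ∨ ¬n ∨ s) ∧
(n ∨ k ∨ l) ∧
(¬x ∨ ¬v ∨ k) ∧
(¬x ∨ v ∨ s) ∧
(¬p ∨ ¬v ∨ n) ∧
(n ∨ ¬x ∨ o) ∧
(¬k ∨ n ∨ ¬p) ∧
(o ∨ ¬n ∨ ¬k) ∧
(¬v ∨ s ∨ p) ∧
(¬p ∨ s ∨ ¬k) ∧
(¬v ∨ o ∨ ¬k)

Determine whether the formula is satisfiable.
Yes

Yes, the formula is satisfiable.

One satisfying assignment is: l=True, p=False, v=False, x=False, o=False, s=False, n=False, k=False

Verification: With this assignment, all 40 clauses evaluate to true.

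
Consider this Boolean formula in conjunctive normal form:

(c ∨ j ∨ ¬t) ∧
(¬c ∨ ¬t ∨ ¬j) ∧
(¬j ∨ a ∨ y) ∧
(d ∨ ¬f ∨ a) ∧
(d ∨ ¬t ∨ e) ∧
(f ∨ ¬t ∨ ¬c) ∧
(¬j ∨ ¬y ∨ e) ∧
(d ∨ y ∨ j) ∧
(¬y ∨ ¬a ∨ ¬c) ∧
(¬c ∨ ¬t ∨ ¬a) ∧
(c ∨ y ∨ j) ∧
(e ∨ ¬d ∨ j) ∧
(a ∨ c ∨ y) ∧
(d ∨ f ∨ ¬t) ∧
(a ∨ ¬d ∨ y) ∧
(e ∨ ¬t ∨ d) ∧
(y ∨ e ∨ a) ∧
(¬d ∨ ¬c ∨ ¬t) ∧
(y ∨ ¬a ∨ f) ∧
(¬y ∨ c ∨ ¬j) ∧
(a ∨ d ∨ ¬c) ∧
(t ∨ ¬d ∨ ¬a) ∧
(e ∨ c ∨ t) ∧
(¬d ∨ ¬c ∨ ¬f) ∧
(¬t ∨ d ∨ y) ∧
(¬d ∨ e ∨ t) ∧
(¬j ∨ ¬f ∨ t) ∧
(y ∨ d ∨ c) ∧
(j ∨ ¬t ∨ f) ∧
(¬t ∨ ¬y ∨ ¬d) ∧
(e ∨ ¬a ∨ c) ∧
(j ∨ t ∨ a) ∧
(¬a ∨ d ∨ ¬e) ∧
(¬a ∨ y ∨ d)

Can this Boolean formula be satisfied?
Yes

Yes, the formula is satisfiable.

One satisfying assignment is: j=True, f=False, a=False, e=True, c=True, y=True, d=True, t=False

Verification: With this assignment, all 34 clauses evaluate to true.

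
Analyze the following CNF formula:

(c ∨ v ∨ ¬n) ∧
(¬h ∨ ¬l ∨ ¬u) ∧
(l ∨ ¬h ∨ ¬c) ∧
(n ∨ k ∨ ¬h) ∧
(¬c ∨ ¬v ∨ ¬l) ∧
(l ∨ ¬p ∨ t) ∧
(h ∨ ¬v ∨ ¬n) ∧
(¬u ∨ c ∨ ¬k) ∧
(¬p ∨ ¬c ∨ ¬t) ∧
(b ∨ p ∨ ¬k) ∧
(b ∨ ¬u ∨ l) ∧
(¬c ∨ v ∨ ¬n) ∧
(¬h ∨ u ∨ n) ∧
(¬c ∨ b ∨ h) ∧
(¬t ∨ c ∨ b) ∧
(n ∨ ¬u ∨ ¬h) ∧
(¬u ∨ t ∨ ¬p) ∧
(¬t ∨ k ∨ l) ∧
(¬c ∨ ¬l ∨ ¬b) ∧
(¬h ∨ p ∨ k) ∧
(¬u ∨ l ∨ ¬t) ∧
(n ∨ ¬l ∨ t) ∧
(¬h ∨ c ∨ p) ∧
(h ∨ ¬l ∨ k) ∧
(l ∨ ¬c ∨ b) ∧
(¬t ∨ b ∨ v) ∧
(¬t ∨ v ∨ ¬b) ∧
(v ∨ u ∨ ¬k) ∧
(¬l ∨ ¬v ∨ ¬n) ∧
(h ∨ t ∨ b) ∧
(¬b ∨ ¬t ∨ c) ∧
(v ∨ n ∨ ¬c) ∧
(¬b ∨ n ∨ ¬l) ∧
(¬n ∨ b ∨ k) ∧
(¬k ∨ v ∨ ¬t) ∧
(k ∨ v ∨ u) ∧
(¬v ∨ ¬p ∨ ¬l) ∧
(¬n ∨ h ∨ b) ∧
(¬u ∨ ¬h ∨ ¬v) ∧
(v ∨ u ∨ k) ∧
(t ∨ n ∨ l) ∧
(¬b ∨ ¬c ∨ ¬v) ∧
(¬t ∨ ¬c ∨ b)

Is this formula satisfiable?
No

No, the formula is not satisfiable.

No assignment of truth values to the variables can make all 43 clauses true simultaneously.

The formula is UNSAT (unsatisfiable).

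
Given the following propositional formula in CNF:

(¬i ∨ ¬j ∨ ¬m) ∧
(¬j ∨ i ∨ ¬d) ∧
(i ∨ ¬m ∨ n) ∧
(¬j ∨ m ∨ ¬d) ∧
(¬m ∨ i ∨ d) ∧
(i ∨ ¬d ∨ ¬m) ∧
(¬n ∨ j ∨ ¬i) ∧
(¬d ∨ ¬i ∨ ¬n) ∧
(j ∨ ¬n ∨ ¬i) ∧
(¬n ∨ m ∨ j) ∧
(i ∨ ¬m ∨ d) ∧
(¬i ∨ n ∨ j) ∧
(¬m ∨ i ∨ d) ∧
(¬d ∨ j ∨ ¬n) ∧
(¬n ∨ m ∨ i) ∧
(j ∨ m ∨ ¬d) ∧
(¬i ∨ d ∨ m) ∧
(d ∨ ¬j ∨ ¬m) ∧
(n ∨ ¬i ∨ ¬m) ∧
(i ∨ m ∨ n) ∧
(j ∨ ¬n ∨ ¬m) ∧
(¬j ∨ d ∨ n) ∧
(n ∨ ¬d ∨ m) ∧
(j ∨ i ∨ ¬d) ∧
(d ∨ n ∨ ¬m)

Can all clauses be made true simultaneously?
No

No, the formula is not satisfiable.

No assignment of truth values to the variables can make all 25 clauses true simultaneously.

The formula is UNSAT (unsatisfiable).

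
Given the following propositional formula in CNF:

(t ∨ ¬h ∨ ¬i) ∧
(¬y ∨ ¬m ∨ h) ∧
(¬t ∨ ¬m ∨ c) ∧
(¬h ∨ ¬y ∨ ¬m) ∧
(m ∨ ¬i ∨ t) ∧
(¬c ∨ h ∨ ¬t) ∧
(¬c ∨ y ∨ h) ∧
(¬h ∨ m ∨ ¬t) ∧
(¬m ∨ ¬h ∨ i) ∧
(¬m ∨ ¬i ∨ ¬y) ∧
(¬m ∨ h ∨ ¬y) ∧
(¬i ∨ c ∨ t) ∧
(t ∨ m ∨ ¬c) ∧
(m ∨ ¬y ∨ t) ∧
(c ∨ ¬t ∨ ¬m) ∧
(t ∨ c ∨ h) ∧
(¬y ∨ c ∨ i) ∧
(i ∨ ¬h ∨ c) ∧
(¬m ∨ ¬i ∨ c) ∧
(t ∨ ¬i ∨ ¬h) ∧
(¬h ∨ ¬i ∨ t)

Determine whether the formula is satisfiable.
Yes

Yes, the formula is satisfiable.

One satisfying assignment is: t=True, h=False, m=False, c=False, i=False, y=False

Verification: With this assignment, all 21 clauses evaluate to true.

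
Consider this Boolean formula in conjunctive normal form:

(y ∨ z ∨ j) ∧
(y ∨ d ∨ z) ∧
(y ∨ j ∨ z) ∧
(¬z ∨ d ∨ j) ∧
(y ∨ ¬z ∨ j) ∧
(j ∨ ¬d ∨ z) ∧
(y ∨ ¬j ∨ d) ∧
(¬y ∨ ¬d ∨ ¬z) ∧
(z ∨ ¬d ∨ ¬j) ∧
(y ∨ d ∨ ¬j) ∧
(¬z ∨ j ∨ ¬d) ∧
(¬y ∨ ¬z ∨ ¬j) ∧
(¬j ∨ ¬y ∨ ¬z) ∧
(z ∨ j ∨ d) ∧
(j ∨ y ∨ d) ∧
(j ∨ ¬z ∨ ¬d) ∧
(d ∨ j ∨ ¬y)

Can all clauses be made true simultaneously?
Yes

Yes, the formula is satisfiable.

One satisfying assignment is: z=False, d=False, j=True, y=True

Verification: With this assignment, all 17 clauses evaluate to true.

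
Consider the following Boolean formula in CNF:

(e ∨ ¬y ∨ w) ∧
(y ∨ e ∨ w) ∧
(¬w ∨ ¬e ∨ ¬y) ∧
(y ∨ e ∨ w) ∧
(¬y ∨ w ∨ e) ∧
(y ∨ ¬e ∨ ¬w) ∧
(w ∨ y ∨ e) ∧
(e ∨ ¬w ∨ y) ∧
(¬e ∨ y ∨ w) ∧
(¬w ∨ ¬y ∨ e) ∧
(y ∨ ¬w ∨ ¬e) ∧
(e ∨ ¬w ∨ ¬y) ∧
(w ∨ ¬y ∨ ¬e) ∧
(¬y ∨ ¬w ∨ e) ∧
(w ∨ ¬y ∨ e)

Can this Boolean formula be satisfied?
No

No, the formula is not satisfiable.

No assignment of truth values to the variables can make all 15 clauses true simultaneously.

The formula is UNSAT (unsatisfiable).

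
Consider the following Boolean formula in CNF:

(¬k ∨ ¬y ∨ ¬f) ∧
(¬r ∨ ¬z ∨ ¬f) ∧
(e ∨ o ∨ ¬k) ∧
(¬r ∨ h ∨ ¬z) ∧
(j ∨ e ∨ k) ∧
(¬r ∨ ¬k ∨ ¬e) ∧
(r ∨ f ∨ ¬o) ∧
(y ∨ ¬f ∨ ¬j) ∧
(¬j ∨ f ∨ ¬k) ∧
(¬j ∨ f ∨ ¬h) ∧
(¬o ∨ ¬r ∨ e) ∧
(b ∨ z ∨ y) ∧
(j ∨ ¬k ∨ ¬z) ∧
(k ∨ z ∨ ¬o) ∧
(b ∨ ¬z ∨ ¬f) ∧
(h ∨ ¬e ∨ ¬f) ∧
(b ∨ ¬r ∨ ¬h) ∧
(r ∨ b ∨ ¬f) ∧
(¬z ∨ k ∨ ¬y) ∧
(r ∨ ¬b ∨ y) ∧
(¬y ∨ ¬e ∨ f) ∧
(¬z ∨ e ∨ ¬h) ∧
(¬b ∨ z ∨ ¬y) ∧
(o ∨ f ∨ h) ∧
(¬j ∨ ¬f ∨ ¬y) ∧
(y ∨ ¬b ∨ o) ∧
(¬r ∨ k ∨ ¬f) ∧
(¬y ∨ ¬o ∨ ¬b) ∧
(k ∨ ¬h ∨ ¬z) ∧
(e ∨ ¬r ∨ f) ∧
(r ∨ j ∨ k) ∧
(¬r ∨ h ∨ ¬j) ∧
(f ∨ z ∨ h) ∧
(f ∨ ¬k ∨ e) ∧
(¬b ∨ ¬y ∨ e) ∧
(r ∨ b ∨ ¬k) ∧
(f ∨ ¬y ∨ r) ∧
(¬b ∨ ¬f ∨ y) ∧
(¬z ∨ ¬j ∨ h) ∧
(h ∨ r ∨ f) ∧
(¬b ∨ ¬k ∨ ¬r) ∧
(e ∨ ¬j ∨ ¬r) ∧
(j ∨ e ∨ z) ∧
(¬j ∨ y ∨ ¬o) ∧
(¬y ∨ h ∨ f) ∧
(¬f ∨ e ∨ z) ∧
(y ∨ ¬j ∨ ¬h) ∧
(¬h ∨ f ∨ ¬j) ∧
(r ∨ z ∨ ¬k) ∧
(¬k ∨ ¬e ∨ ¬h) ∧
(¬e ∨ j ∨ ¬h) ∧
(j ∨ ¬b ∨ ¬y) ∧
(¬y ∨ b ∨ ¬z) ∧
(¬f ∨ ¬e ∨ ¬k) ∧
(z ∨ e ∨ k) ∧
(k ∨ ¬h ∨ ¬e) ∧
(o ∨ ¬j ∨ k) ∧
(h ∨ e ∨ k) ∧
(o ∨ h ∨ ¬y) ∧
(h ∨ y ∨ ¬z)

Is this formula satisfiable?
No

No, the formula is not satisfiable.

No assignment of truth values to the variables can make all 60 clauses true simultaneously.

The formula is UNSAT (unsatisfiable).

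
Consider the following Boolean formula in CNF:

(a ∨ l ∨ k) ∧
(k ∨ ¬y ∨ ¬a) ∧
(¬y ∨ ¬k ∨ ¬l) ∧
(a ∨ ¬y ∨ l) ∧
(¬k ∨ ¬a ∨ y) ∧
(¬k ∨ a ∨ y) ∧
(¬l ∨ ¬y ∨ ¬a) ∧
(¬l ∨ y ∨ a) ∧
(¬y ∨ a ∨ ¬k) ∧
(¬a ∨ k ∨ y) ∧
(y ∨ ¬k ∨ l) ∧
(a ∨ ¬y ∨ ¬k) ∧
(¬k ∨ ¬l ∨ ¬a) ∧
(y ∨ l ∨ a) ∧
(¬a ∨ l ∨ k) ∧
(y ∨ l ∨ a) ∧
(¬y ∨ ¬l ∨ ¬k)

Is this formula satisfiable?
Yes

Yes, the formula is satisfiable.

One satisfying assignment is: k=False, a=False, l=True, y=True

Verification: With this assignment, all 17 clauses evaluate to true.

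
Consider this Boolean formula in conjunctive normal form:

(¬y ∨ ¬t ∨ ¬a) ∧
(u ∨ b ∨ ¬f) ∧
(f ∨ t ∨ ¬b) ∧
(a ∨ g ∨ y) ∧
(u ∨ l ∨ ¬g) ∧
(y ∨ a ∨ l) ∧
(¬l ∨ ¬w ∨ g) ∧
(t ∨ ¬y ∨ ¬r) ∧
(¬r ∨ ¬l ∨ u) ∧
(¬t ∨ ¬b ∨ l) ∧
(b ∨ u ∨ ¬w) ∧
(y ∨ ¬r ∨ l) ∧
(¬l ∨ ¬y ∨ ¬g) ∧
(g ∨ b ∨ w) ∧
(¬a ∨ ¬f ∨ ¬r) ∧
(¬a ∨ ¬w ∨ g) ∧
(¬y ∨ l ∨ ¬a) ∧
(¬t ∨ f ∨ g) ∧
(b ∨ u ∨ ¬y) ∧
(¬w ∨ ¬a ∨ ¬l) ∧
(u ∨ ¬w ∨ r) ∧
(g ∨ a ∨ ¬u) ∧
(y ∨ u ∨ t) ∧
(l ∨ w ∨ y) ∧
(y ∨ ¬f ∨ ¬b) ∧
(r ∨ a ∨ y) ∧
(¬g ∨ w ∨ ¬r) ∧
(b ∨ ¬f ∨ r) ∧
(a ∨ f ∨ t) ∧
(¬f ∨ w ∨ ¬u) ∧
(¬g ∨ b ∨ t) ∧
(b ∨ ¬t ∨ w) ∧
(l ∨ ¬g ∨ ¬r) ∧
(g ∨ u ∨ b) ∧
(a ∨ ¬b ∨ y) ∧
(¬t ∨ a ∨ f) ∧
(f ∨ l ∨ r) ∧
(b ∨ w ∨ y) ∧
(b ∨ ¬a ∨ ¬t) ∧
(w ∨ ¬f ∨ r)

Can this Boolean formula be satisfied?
Yes

Yes, the formula is satisfiable.

One satisfying assignment is: l=False, g=True, t=False, w=True, f=True, y=True, b=True, a=False, u=True, r=False

Verification: With this assignment, all 40 clauses evaluate to true.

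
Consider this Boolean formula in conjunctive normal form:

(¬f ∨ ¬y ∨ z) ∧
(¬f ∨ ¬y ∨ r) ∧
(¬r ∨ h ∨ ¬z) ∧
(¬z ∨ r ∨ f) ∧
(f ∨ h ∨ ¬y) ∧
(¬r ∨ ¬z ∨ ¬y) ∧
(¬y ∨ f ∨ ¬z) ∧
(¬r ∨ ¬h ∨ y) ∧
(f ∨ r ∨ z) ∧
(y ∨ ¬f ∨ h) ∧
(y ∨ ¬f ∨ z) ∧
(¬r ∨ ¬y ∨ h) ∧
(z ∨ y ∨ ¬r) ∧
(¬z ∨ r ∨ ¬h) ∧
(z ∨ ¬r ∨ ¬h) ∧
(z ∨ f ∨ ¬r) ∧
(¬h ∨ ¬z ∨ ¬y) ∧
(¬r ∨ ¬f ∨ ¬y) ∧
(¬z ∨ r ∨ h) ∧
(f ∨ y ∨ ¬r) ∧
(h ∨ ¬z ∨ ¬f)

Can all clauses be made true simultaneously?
No

No, the formula is not satisfiable.

No assignment of truth values to the variables can make all 21 clauses true simultaneously.

The formula is UNSAT (unsatisfiable).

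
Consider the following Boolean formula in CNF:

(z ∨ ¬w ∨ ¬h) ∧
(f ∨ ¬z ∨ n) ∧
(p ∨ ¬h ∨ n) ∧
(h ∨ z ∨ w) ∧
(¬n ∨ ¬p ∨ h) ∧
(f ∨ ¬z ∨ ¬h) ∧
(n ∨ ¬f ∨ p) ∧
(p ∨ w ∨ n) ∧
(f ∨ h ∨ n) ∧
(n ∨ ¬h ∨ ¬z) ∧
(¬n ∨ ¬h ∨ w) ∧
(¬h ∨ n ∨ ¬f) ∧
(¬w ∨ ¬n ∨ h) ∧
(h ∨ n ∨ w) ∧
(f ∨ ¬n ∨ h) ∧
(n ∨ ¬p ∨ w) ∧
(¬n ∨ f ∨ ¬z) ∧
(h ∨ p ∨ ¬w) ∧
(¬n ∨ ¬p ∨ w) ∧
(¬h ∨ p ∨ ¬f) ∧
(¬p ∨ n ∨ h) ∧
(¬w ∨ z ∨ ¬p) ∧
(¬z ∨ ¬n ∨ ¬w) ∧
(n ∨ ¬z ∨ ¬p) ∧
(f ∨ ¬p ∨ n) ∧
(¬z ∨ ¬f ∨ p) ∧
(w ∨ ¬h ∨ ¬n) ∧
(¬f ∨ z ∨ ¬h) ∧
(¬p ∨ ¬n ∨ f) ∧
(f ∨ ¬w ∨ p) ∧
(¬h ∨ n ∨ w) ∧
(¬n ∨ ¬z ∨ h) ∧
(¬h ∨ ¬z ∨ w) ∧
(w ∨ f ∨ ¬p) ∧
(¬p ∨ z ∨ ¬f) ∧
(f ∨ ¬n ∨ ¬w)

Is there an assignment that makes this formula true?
No

No, the formula is not satisfiable.

No assignment of truth values to the variables can make all 36 clauses true simultaneously.

The formula is UNSAT (unsatisfiable).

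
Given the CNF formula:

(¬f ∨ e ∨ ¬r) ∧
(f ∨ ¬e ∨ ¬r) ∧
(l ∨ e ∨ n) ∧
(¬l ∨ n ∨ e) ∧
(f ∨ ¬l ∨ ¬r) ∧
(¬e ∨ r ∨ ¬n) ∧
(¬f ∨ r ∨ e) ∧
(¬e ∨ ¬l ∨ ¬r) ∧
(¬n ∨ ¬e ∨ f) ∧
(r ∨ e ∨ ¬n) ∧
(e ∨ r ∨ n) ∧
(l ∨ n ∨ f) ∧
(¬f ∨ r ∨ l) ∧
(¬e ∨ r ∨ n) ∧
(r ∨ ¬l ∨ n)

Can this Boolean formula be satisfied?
Yes

Yes, the formula is satisfiable.

One satisfying assignment is: n=True, l=False, f=False, r=True, e=False

Verification: With this assignment, all 15 clauses evaluate to true.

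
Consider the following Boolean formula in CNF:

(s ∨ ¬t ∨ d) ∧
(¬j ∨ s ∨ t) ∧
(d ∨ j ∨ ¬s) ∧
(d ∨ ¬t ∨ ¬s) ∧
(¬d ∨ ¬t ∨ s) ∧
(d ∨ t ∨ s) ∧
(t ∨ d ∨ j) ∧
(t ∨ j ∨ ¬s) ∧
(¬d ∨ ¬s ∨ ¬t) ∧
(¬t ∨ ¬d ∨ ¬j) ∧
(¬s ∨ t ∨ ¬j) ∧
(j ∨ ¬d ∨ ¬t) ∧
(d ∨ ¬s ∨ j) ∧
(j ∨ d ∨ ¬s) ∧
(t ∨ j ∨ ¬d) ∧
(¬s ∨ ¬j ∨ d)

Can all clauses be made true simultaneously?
No

No, the formula is not satisfiable.

No assignment of truth values to the variables can make all 16 clauses true simultaneously.

The formula is UNSAT (unsatisfiable).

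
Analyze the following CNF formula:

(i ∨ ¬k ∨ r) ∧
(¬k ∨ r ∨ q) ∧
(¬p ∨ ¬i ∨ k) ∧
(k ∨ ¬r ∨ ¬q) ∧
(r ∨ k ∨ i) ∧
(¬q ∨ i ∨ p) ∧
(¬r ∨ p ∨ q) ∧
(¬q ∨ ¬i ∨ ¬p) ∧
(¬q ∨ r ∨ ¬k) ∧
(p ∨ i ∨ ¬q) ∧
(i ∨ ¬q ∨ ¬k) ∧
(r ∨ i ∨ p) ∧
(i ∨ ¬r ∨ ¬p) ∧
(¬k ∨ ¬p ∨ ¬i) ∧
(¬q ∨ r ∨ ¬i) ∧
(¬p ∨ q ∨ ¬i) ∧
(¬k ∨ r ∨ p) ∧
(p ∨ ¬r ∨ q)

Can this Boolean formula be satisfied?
Yes

Yes, the formula is satisfiable.

One satisfying assignment is: q=False, k=False, p=False, i=True, r=False

Verification: With this assignment, all 18 clauses evaluate to true.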